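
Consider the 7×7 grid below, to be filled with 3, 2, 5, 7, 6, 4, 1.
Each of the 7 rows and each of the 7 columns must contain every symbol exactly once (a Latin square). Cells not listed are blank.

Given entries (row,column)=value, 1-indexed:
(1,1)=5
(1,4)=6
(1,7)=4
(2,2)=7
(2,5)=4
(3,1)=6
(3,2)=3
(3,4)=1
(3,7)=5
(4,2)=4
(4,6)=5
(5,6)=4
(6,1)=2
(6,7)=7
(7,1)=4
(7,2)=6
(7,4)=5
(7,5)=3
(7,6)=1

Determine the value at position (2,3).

5

Row 7, column 7: row 7 has {3, 5, 6, 4, 1} and column 7 has {5, 7, 4}, leaving only 2.
Row 7, column 3: row 7 has {3, 2, 5, 6, 4, 1} and column 3 has {}, leaving only 7.
Row 2, column 3 is narrowed to {3, 2, 5, 6, 1}.
If it were 3, then row 2, column 7 would be left with no valid symbol.
If it were 2, then row 2, column 7 would be left with no valid symbol.
If it were 6, propagating the remaining blanks reaches a contradiction.
If it were 1, then row 2, column 7 would be left with no valid symbol.
So row 2, column 3 must be 5.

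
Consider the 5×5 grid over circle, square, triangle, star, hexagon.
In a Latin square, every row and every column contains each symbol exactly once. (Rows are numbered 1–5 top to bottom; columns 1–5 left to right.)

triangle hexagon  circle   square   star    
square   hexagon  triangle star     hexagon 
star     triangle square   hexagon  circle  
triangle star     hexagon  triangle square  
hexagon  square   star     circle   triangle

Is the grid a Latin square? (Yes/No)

Row 4 contains triangle twice (at columns 1 and 4); row 2 is also not a permutation.

No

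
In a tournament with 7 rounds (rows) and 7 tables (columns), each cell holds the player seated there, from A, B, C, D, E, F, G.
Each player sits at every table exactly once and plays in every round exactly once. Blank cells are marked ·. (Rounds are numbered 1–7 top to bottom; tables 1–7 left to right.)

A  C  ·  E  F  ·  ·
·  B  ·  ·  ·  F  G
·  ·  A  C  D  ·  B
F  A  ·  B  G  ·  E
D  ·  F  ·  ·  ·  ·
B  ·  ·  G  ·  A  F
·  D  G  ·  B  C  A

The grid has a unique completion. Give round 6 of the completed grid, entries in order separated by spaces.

Round 6, table 2: round 6 has {A, B, F, G} and table 2 has {A, B, C, D}, leaving only E.
Round 6, table 5: round 6 has {A, B, E, F, G} and table 5 has {B, D, F, G}, leaving only C.
Round 6, table 3: round 6 has {A, B, C, E, F, G} and table 3 has {A, F, G}, leaving only D.
So round 6 reads: B E D G C A F.

B E D G C A F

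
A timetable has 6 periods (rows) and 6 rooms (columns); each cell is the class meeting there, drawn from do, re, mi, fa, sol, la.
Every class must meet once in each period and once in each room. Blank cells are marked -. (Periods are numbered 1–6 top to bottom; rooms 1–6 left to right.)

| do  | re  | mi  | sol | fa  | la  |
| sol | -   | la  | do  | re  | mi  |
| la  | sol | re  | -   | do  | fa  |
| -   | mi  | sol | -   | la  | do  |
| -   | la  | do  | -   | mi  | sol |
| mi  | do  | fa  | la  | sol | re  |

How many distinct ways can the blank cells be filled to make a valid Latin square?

Period 2, room 2: eliminating its period and room leaves {fa}.
Period 3, room 4: eliminating its period and room leaves {mi}.
Period 4, room 1: eliminating its period and room leaves {re, fa}.
Period 4, room 4: eliminating its period and room leaves {re, fa}.
Period 5, room 1: eliminating its period and room leaves {re, fa}.
Period 5, room 4: eliminating its period and room leaves {re, fa}.
Enumerating the assignments across these blanks that avoid any period or room repeat gives 2 completions.

2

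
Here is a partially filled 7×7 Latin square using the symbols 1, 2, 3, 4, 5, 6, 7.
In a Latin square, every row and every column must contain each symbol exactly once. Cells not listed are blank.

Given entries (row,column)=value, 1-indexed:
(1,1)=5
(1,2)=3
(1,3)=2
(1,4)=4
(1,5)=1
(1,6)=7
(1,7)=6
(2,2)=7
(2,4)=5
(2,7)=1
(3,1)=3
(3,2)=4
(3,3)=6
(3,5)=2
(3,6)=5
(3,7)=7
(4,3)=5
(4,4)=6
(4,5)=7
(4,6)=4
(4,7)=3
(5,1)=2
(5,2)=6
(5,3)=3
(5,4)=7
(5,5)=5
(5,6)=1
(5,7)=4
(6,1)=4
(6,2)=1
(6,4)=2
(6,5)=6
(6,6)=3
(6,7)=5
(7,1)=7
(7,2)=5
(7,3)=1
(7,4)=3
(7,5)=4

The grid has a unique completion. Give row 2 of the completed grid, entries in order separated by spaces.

Row 2, column 1: row 2 has {1, 5, 7} and column 1 has {2, 3, 4, 5, 7}, leaving only 6.
Row 2, column 3: row 2 has {1, 5, 6, 7} and column 3 has {1, 2, 3, 5, 6}, leaving only 4.
Row 2, column 5: row 2 has {1, 4, 5, 6, 7} and column 5 has {1, 2, 4, 5, 6, 7}, leaving only 3.
Row 2, column 6: row 2 has {1, 3, 4, 5, 6, 7} and column 6 has {1, 3, 4, 5, 7}, leaving only 2.
So row 2 reads: 6 7 4 5 3 2 1.

6 7 4 5 3 2 1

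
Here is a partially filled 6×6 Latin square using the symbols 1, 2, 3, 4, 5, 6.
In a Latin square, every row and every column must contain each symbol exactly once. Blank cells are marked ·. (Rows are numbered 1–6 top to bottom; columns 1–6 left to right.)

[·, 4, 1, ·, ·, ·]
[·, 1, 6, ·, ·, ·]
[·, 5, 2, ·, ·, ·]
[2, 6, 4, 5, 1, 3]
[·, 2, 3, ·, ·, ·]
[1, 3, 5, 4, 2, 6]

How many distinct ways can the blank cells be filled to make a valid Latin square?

Row 1, column 1: eliminating its row and column leaves {3, 5, 6}.
Row 1, column 4: eliminating its row and column leaves {2, 3, 6}.
Row 1, column 5: eliminating its row and column leaves {3, 5, 6}.
Row 1, column 6: eliminating its row and column leaves {2, 5}.
Row 2, column 1: eliminating its row and column leaves {3, 4, 5}.
Row 2, column 4: eliminating its row and column leaves {2, 3}.
Row 2, column 5: eliminating its row and column leaves {3, 4, 5}.
Row 2, column 6: eliminating its row and column leaves {2, 4, 5}.
Row 3, column 1: eliminating its row and column leaves {3, 4, 6}.
Row 3, column 4: eliminating its row and column leaves {1, 3, 6}.
Row 3, column 5: eliminating its row and column leaves {3, 4, 6}.
Row 3, column 6: eliminating its row and column leaves {1, 4}.
Row 5, column 1: eliminating its row and column leaves {4, 5, 6}.
Row 5, column 4: eliminating its row and column leaves {1, 6}.
Row 5, column 5: eliminating its row and column leaves {4, 5, 6}.
Row 5, column 6: eliminating its row and column leaves {1, 4, 5}.
Enumerating the assignments across these blanks that avoid any row or column repeat gives 20 completions.

20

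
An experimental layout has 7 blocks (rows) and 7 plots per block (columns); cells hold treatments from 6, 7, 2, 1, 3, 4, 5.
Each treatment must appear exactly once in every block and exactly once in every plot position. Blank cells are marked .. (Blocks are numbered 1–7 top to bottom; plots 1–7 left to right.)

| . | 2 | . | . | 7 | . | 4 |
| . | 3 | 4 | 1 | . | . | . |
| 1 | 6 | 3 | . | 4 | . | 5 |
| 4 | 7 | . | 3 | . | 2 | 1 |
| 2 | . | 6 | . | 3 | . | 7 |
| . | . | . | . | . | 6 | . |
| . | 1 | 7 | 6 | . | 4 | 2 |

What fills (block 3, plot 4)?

Block 1, plot 4: block 1 has {7, 2, 4} and plot 4 has {6, 1, 3}, leaving only 5.
Block 1, plot 3: block 1 has {7, 2, 4, 5} and plot 3 has {6, 7, 3, 4}, leaving only 1.
Block 1, plot 6: block 1 has {7, 2, 1, 4, 5} and plot 6 has {6, 2, 4}, leaving only 3.
Block 1, plot 1: block 1 has {7, 2, 1, 3, 4, 5} and plot 1 has {2, 1, 4}, leaving only 6.
Block 2, plot 7: block 2 has {1, 3, 4} and plot 7 has {7, 2, 1, 4, 5}, leaving only 6.
Block 3, plot 6: block 3 has {6, 1, 3, 4, 5} and plot 6 has {6, 2, 3, 4}, leaving only 7.
Block 3 already has {6, 7, 1, 3, 4, 5} and plot 4 already has {6, 1, 3, 5}, so block 3, plot 4 must be 2.

2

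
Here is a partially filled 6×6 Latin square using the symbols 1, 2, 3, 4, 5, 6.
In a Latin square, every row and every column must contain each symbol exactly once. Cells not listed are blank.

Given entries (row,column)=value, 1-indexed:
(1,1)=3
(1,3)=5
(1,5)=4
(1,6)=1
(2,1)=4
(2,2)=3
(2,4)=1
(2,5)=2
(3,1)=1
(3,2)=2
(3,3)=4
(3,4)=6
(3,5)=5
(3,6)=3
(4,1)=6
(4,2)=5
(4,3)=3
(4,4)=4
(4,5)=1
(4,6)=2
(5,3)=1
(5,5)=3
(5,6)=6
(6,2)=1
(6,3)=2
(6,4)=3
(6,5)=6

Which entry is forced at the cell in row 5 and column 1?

Row 1, column 2: row 1 has {1, 3, 4, 5} and column 2 has {1, 2, 3, 5}, leaving only 6.
Row 1, column 4: row 1 has {1, 3, 4, 5, 6} and column 4 has {1, 3, 4, 6}, leaving only 2.
Row 2, column 3: row 2 has {1, 2, 3, 4} and column 3 has {1, 2, 3, 4, 5}, leaving only 6.
Row 2, column 6: row 2 has {1, 2, 3, 4, 6} and column 6 has {1, 2, 3, 6}, leaving only 5.
Row 5, column 2: row 5 has {1, 3, 6} and column 2 has {1, 2, 3, 5, 6}, leaving only 4.
Row 5, column 4: row 5 has {1, 3, 4, 6} and column 4 has {1, 2, 3, 4, 6}, leaving only 5.
Row 5 already has {1, 3, 4, 5, 6} and column 1 already has {1, 3, 4, 6}, so row 5, column 1 must be 2.

2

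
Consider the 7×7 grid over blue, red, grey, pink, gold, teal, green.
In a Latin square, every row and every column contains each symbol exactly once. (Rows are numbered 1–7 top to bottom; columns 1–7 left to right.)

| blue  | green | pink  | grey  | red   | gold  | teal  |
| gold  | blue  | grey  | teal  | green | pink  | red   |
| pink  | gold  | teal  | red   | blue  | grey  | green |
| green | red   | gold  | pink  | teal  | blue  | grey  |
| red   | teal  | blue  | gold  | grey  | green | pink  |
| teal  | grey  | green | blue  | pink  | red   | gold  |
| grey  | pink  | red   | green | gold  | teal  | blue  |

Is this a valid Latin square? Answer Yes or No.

Yes

Each row is a permutation of the 7 symbols, and so is each column.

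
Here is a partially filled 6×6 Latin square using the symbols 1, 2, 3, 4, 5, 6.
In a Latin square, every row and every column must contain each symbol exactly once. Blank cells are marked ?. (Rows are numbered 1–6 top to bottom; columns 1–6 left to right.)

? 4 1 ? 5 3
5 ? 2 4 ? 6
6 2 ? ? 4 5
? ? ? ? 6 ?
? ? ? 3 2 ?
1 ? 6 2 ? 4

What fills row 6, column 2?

Row 1, column 1: row 1 has {1, 3, 4, 5} and column 1 has {1, 5, 6}, leaving only 2.
Row 1, column 4: row 1 has {1, 2, 3, 4, 5} and column 4 has {2, 3, 4}, leaving only 6.
Row 3, column 3: row 3 has {2, 4, 5, 6} and column 3 has {1, 2, 6}, leaving only 3.
Row 3, column 4: row 3 has {2, 3, 4, 5, 6} and column 4 has {2, 3, 4, 6}, leaving only 1.
Row 4, column 4: row 4 has {6} and column 4 has {1, 2, 3, 4, 6}, leaving only 5.
Row 4, column 3: row 4 has {5, 6} and column 3 has {1, 2, 3, 6}, leaving only 4.
Row 4, column 1: row 4 has {4, 5, 6} and column 1 has {1, 2, 5, 6}, leaving only 3.
Row 4, column 2: row 4 has {3, 4, 5, 6} and column 2 has {2, 4}, leaving only 1.
Row 2, column 2: row 2 has {2, 4, 5, 6} and column 2 has {1, 2, 4}, leaving only 3.
Row 6 already has {1, 2, 4, 6} and column 2 already has {1, 2, 3, 4}, so row 6, column 2 must be 5.

5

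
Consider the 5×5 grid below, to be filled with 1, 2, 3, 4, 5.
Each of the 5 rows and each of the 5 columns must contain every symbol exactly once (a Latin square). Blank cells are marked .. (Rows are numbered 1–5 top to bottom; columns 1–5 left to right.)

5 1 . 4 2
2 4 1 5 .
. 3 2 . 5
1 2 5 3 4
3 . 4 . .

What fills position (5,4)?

Row 1, column 3: row 1 has {1, 2, 4, 5} and column 3 has {1, 2, 4, 5}, leaving only 3.
Row 2, column 5: row 2 has {1, 2, 4, 5} and column 5 has {2, 4, 5}, leaving only 3.
Row 3, column 1: row 3 has {2, 3, 5} and column 1 has {1, 2, 3, 5}, leaving only 4.
Row 3, column 4: row 3 has {2, 3, 4, 5} and column 4 has {3, 4, 5}, leaving only 1.
Row 5 already has {3, 4} and column 4 already has {1, 3, 4, 5}, so row 5, column 4 must be 2.

2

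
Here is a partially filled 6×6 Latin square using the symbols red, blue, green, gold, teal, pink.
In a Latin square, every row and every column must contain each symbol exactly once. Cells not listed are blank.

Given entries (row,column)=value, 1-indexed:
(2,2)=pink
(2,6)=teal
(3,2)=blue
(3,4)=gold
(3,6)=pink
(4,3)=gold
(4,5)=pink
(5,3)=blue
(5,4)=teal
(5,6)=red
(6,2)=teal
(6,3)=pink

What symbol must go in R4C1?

Row 4, column 1 is narrowed to {red, blue, green, teal}.
If it were red, then row 4, column 6 would be left with no valid symbol.
If it were blue, then row 4, column 4 would be left with no valid symbol.
If it were green, then row 4, column 6 would be left with no valid symbol.
So row 4, column 1 must be teal.

teal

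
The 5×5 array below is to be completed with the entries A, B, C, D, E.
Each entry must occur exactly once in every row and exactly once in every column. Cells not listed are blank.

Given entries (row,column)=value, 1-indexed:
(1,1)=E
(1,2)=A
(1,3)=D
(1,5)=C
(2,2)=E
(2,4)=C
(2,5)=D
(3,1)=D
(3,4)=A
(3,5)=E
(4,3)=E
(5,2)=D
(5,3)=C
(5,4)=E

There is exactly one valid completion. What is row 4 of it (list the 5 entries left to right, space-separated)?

Row 1, column 4: row 1 has {A, C, D, E} and column 4 has {A, C, E}, leaving only B.
Row 4, column 4: row 4 has {E} and column 4 has {A, B, C, E}, leaving only D.
Row 3, column 3: row 3 has {A, D, E} and column 3 has {C, D, E}, leaving only B.
Row 2, column 3: row 2 has {C, D, E} and column 3 has {B, C, D, E}, leaving only A.
Row 2, column 1: row 2 has {A, C, D, E} and column 1 has {D, E}, leaving only B.
Row 3, column 2: row 3 has {A, B, D, E} and column 2 has {A, D, E}, leaving only C.
Row 4, column 2: row 4 has {D, E} and column 2 has {A, C, D, E}, leaving only B.
Row 4, column 5: row 4 has {B, D, E} and column 5 has {C, D, E}, leaving only A.
Row 4, column 1: row 4 has {A, B, D, E} and column 1 has {B, D, E}, leaving only C.
So row 4 reads: C B E D A.

C B E D A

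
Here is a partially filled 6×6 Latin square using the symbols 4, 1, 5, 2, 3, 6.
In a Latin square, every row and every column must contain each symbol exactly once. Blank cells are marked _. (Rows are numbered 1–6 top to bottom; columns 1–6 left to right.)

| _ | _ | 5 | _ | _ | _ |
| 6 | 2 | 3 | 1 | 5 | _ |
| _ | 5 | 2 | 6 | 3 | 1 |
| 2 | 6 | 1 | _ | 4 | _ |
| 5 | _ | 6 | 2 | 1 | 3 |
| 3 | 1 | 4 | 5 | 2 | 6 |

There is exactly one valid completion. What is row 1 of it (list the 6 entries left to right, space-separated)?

Row 1, column 5: row 1 has {5} and column 5 has {4, 1, 5, 2, 3}, leaving only 6.
Row 2, column 6: row 2 has {1, 5, 2, 3, 6} and column 6 has {1, 3, 6}, leaving only 4.
Row 1, column 6: row 1 has {5, 6} and column 6 has {4, 1, 3, 6}, leaving only 2.
Row 3, column 1: row 3 has {1, 5, 2, 3, 6} and column 1 has {5, 2, 3, 6}, leaving only 4.
Row 1, column 1: row 1 has {5, 2, 6} and column 1 has {4, 5, 2, 3, 6}, leaving only 1.
Row 4, column 4: row 4 has {4, 1, 2, 6} and column 4 has {1, 5, 2, 6}, leaving only 3.
Row 1, column 4: row 1 has {1, 5, 2, 6} and column 4 has {1, 5, 2, 3, 6}, leaving only 4.
Row 1, column 2: row 1 has {4, 1, 5, 2, 6} and column 2 has {1, 5, 2, 6}, leaving only 3.
So row 1 reads: 1 3 5 4 6 2.

1 3 5 4 6 2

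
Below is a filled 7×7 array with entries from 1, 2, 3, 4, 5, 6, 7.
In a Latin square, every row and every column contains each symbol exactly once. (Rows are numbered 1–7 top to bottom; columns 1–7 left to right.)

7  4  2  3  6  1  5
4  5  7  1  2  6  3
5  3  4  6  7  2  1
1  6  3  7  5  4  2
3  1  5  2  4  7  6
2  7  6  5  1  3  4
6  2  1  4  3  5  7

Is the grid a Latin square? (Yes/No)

Each row is a permutation of the 7 symbols, and so is each column.

Yes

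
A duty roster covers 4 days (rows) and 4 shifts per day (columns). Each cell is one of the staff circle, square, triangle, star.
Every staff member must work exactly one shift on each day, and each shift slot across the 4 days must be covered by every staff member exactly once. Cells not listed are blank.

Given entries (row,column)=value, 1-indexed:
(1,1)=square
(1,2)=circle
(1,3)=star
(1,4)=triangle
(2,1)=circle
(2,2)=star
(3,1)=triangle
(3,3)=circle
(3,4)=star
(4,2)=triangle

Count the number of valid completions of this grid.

Day 2, shift 3: eliminating its day and shift leaves {square, triangle}.
Day 2, shift 4: eliminating its day and shift leaves {square}.
Day 3, shift 2: eliminating its day and shift leaves {square}.
Day 4, shift 1: eliminating its day and shift leaves {star}.
Day 4, shift 3: eliminating its day and shift leaves {square}.
Day 4, shift 4: eliminating its day and shift leaves {circle, square}.
Only one assignment across all blanks avoids any day or shift repeat, giving 1 completion.

1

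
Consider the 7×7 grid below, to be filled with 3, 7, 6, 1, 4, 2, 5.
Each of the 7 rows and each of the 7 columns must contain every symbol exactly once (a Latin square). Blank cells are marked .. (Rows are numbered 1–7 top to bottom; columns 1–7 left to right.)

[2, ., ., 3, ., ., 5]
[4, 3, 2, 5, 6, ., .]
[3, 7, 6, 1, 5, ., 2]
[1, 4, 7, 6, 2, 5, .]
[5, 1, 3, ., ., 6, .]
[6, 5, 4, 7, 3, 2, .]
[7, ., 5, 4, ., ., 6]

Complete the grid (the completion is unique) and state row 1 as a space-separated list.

2 6 1 3 4 7 5

Row 1, column 2: row 1 has {3, 2, 5} and column 2 has {3, 7, 1, 4, 5}, leaving only 6.
Row 1, column 3: row 1 has {3, 6, 2, 5} and column 3 has {3, 7, 6, 4, 2, 5}, leaving only 1.
Row 3, column 6: row 3 has {3, 7, 6, 1, 2, 5} and column 6 has {6, 2, 5}, leaving only 4.
Row 1, column 6: row 1 has {3, 6, 1, 2, 5} and column 6 has {6, 4, 2, 5}, leaving only 7.
Row 1, column 5: row 1 has {3, 7, 6, 1, 2, 5} and column 5 has {3, 6, 2, 5}, leaving only 4.
So row 1 reads: 2 6 1 3 4 7 5.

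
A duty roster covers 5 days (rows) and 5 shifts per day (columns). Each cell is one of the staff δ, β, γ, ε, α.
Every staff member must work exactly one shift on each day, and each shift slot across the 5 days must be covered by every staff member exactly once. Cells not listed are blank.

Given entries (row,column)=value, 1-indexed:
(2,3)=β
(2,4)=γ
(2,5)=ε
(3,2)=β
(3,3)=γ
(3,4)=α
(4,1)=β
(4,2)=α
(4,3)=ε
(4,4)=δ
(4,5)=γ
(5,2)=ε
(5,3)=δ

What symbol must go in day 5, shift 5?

Day 1, shift 3: day 1 has {} and shift 3 has {δ, β, γ, ε}, leaving only α.
Day 2, shift 2: day 2 has {β, γ, ε} and shift 2 has {β, ε, α}, leaving only δ.
Day 1, shift 2: day 1 has {α} and shift 2 has {δ, β, ε, α}, leaving only γ.
Day 2, shift 1: day 2 has {δ, β, γ, ε} and shift 1 has {β}, leaving only α.
Day 3, shift 5: day 3 has {β, γ, α} and shift 5 has {γ, ε}, leaving only δ.
Day 1, shift 5: day 1 has {γ, α} and shift 5 has {δ, γ, ε}, leaving only β.
Day 5 already has {δ, ε} and shift 5 already has {δ, β, γ, ε}, so day 5, shift 5 must be α.

α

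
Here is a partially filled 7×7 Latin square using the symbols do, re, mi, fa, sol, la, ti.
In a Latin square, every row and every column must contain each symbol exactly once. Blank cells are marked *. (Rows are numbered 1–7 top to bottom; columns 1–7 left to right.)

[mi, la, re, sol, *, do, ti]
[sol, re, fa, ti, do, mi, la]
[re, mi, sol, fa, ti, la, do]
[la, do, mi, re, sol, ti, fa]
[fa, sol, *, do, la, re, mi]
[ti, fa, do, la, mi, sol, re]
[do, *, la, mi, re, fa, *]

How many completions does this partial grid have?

Row 1, column 5: eliminating its row and column leaves {fa}.
Row 5, column 3: eliminating its row and column leaves {ti}.
Row 7, column 2: eliminating its row and column leaves {ti}.
Row 7, column 7: eliminating its row and column leaves {sol}.
Only one assignment across all blanks avoids any row or column repeat, giving 1 completion.

1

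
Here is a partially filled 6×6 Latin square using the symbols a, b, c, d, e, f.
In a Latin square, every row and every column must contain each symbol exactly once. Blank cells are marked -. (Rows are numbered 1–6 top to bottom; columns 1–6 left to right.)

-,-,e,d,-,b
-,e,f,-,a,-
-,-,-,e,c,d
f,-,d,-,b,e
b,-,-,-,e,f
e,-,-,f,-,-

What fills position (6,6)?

a

Row 1, column 5: row 1 has {b, d, e} and column 5 has {a, b, c, e}, leaving only f.
Row 2, column 6: row 2 has {a, e, f} and column 6 has {b, d, e, f}, leaving only c.
Row 6 already has {e, f} and column 6 already has {b, c, d, e, f}, so row 6, column 6 must be a.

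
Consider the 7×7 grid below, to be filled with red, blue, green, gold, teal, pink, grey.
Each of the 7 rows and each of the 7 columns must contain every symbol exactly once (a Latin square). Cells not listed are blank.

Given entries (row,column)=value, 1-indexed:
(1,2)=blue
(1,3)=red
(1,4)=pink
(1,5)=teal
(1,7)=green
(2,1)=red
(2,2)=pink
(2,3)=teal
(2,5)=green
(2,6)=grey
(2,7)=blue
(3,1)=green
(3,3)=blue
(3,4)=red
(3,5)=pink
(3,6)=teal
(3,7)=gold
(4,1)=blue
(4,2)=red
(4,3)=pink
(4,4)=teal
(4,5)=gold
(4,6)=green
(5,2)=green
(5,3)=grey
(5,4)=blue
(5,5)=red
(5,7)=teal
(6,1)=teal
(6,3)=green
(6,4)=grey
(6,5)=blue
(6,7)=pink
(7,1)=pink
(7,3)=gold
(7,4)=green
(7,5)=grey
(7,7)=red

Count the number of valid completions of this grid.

Row 1, column 1: eliminating its row and column leaves {gold, grey}.
Row 1, column 6: eliminating its row and column leaves {gold}.
Row 2, column 4: eliminating its row and column leaves {gold}.
Row 3, column 2: eliminating its row and column leaves {grey}.
Row 4, column 7: eliminating its row and column leaves {grey}.
Row 5, column 1: eliminating its row and column leaves {gold}.
Row 5, column 6: eliminating its row and column leaves {gold, pink}.
Row 6, column 2: eliminating its row and column leaves {gold}.
Row 6, column 6: eliminating its row and column leaves {red, gold}.
Row 7, column 2: eliminating its row and column leaves {teal}.
Row 7, column 6: eliminating its row and column leaves {blue}.
Only one assignment across all blanks avoids any row or column repeat, giving 1 completion.

1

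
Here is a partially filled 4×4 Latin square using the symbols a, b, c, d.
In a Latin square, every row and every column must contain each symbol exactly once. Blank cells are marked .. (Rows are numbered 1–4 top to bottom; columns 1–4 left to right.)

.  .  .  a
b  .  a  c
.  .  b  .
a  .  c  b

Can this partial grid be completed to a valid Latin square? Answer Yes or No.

Row 1, column 3: row 1 has {a} and column 3 has {a, b, c}, so it must be d.
Row 1, column 1: row 1 has {a, d} and column 1 has {a, b}, so it must be c.
Row 1, column 2: row 1 has {a, c, d} and column 2 has {}, so it must be b.
Row 2, column 2: row 2 has {a, b, c} and column 2 has {b}, so it must be d.
Now row 4, column 2: row 4 together with column 2 already contain {a, b, c, d} — every symbol — so nothing can go there. The grid has no valid completion.

No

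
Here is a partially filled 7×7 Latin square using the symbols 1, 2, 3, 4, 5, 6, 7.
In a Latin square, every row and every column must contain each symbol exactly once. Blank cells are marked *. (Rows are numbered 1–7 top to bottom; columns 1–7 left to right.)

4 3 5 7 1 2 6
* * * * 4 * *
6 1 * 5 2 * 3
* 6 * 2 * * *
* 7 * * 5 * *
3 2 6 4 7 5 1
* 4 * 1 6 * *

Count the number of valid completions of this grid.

19

Row 2, column 1: eliminating its row and column leaves {1, 2, 5, 7}.
Row 2, column 2: eliminating its row and column leaves {5}.
Row 2, column 3: eliminating its row and column leaves {1, 2, 3, 7}.
Row 2, column 4: eliminating its row and column leaves {3, 6}.
Row 2, column 6: eliminating its row and column leaves {1, 3, 6, 7}.
Row 2, column 7: eliminating its row and column leaves {2, 5, 7}.
Row 3, column 3: eliminating its row and column leaves {4, 7}.
Row 3, column 6: eliminating its row and column leaves {4, 7}.
Row 4, column 1: eliminating its row and column leaves {1, 5, 7}.
Row 4, column 3: eliminating its row and column leaves {1, 3, 4, 7}.
Row 4, column 5: eliminating its row and column leaves {3}.
Row 4, column 6: eliminating its row and column leaves {1, 3, 4, 7}.
Row 4, column 7: eliminating its row and column leaves {4, 5, 7}.
Row 5, column 1: eliminating its row and column leaves {1, 2}.
Row 5, column 3: eliminating its row and column leaves {1, 2, 3, 4}.
Row 5, column 4: eliminating its row and column leaves {3, 6}.
Row 5, column 6: eliminating its row and column leaves {1, 3, 4, 6}.
Row 5, column 7: eliminating its row and column leaves {2, 4}.
Row 7, column 1: eliminating its row and column leaves {2, 5, 7}.
Row 7, column 3: eliminating its row and column leaves {2, 3, 7}.
Row 7, column 6: eliminating its row and column leaves {3, 7}.
Row 7, column 7: eliminating its row and column leaves {2, 5, 7}.
Enumerating the assignments across these blanks that avoid any row or column repeat gives 19 completions.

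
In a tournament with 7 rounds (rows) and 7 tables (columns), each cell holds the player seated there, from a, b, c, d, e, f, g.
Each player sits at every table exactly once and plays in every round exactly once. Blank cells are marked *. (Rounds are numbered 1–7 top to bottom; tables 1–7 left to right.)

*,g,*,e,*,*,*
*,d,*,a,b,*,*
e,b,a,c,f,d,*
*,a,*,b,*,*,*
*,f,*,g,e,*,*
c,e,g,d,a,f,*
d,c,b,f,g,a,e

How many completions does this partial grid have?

7

Round 1, table 1: eliminating its round and table leaves {a, b, f}.
Round 1, table 3: eliminating its round and table leaves {c, d, f}.
Round 1, table 5: eliminating its round and table leaves {c, d}.
Round 1, table 6: eliminating its round and table leaves {b, c}.
Round 1, table 7: eliminating its round and table leaves {a, b, c, d, f}.
Round 2, table 1: eliminating its round and table leaves {f, g}.
Round 2, table 3: eliminating its round and table leaves {c, e, f}.
Round 2, table 6: eliminating its round and table leaves {c, e, g}.
Round 2, table 7: eliminating its round and table leaves {c, f, g}.
Round 3, table 7: eliminating its round and table leaves {g}.
Round 4, table 1: eliminating its round and table leaves {f, g}.
Round 4, table 3: eliminating its round and table leaves {c, d, e, f}.
Round 4, table 5: eliminating its round and table leaves {c, d}.
Round 4, table 6: eliminating its round and table leaves {c, e, g}.
Round 4, table 7: eliminating its round and table leaves {c, d, f, g}.
Round 5, table 1: eliminating its round and table leaves {a, b}.
Round 5, table 3: eliminating its round and table leaves {c, d}.
Round 5, table 6: eliminating its round and table leaves {b, c}.
Round 5, table 7: eliminating its round and table leaves {a, b, c, d}.
Round 6, table 7: eliminating its round and table leaves {b}.
Enumerating the assignments across these blanks that avoid any round or table repeat gives 7 completions.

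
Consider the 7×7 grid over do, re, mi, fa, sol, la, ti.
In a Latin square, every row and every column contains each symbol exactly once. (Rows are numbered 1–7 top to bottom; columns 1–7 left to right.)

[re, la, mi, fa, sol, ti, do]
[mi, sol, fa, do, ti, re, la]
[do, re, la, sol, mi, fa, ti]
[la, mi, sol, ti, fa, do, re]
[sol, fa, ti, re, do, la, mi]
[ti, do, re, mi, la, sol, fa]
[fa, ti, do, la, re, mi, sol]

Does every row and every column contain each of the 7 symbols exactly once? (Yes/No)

Each row is a permutation of the 7 symbols, and so is each column.

Yes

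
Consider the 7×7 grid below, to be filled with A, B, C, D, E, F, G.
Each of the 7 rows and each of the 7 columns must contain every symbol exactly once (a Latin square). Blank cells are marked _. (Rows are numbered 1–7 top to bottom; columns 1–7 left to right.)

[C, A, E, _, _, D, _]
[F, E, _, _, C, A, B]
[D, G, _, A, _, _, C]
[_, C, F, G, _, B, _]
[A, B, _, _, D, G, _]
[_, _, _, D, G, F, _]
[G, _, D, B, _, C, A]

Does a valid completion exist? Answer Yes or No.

No

Row 2, column 4: row 2 together with column 4 already contain {A, B, C, D, E, F, G} — every symbol — so nothing can go there. The grid has no valid completion.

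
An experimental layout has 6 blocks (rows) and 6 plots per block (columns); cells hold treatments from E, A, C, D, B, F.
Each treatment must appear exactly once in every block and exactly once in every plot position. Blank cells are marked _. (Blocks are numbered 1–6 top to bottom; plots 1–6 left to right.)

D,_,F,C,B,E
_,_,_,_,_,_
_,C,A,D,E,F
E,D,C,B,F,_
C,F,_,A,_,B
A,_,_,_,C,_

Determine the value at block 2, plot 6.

Block 1, plot 2: block 1 has {E, C, D, B, F} and plot 2 has {C, D, F}, leaving only A.
Block 3, plot 1: block 3 has {E, A, C, D, F} and plot 1 has {E, A, C, D}, leaving only B.
Block 2, plot 1: block 2 has {} and plot 1 has {E, A, C, D, B}, leaving only F.
Block 2, plot 4: block 2 has {F} and plot 4 has {A, C, D, B}, leaving only E.
Block 2, plot 2: block 2 has {E, F} and plot 2 has {A, C, D, F}, leaving only B.
Block 2, plot 3: block 2 has {E, B, F} and plot 3 has {A, C, F}, leaving only D.
Block 2, plot 5: block 2 has {E, D, B, F} and plot 5 has {E, C, B, F}, leaving only A.
Block 2 already has {E, A, D, B, F} and plot 6 already has {E, B, F}, so block 2, plot 6 must be C.

C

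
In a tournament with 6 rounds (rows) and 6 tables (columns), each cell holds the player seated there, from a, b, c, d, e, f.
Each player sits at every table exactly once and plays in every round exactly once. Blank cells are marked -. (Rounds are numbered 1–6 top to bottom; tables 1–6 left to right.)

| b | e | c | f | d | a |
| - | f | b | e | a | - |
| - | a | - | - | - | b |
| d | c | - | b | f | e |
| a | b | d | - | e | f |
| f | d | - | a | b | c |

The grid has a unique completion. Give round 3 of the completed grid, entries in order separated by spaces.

Round 3, table 5: round 3 has {a, b} and table 5 has {a, b, d, e, f}, leaving only c.
Round 3, table 1: round 3 has {a, b, c} and table 1 has {a, b, d, f}, leaving only e.
Round 3, table 3: round 3 has {a, b, c, e} and table 3 has {b, c, d}, leaving only f.
Round 3, table 4: round 3 has {a, b, c, e, f} and table 4 has {a, b, e, f}, leaving only d.
So round 3 reads: e a f d c b.

e a f d c b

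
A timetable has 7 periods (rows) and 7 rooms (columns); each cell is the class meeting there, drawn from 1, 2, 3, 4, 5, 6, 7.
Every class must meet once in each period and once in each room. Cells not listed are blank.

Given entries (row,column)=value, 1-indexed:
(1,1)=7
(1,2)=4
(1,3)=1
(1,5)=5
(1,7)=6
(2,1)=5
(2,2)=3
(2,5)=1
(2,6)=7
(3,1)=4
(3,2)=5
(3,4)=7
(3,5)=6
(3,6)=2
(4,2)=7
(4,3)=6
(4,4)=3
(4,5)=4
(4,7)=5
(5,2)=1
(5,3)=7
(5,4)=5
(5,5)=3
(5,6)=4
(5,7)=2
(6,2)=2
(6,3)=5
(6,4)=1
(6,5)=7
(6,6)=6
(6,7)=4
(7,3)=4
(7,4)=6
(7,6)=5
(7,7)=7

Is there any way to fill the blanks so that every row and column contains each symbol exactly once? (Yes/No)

Period 2, room 7: period 2 together with room 7 already contain {1, 2, 3, 4, 5, 6, 7} — every symbol — so nothing can go there. The grid has no valid completion.

No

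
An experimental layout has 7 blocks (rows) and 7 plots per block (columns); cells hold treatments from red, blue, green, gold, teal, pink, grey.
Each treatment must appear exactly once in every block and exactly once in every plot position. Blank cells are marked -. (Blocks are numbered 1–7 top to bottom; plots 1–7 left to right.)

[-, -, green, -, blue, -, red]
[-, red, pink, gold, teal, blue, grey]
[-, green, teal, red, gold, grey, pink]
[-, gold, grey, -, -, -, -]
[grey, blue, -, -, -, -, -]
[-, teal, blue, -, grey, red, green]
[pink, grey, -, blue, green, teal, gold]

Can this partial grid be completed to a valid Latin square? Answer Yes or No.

No block or plot among the givens repeats a symbol, and propagating forced cells runs into no contradiction.
One valid completion exists (for instance, teal pink green grey blue gold red / green red pink gold teal blue grey / blue green teal red gold grey pink / red gold grey teal pink green blue / grey blue gold green red pink teal / gold teal blue pink grey red green / pink grey red blue green teal gold).

Yes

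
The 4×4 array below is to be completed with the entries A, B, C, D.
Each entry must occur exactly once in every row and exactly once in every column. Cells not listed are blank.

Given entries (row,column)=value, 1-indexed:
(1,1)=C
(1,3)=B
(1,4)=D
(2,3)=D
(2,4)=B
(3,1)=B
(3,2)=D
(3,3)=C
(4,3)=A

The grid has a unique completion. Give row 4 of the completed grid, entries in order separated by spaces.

D B A C

Row 4, column 1: row 4 has {A} and column 1 has {B, C}, leaving only D.
Row 4, column 4: row 4 has {A, D} and column 4 has {B, D}, leaving only C.
Row 4, column 2: row 4 has {A, C, D} and column 2 has {D}, leaving only B.
So row 4 reads: D B A C.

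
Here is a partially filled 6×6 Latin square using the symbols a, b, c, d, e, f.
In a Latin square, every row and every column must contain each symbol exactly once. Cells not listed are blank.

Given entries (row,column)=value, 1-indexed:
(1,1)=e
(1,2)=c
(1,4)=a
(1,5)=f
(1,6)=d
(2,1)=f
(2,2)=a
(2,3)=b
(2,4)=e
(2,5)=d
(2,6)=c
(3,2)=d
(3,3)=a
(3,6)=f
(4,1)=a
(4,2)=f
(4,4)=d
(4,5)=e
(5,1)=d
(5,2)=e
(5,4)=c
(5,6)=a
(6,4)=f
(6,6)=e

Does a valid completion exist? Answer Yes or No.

Row 1, column 3: row 1 together with column 3 already contain {a, b, c, d, e, f} — every symbol — so nothing can go there. The grid has no valid completion.

No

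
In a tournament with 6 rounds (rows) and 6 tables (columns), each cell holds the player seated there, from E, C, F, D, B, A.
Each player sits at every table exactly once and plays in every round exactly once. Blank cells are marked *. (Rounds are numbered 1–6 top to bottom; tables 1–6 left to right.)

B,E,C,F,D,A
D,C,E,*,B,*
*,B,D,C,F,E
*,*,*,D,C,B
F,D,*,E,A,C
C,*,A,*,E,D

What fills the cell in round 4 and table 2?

A

Round 2, table 4: round 2 has {E, C, D, B} and table 4 has {E, C, F, D}, leaving only A.
Round 2, table 6: round 2 has {E, C, D, B, A} and table 6 has {E, C, D, B, A}, leaving only F.
Round 3, table 1: round 3 has {E, C, F, D, B} and table 1 has {C, F, D, B}, leaving only A.
Round 4, table 1: round 4 has {C, D, B} and table 1 has {C, F, D, B, A}, leaving only E.
Round 4, table 3: round 4 has {E, C, D, B} and table 3 has {E, C, D, A}, leaving only F.
Round 4 already has {E, C, F, D, B} and table 2 already has {E, C, D, B}, so round 4, table 2 must be A.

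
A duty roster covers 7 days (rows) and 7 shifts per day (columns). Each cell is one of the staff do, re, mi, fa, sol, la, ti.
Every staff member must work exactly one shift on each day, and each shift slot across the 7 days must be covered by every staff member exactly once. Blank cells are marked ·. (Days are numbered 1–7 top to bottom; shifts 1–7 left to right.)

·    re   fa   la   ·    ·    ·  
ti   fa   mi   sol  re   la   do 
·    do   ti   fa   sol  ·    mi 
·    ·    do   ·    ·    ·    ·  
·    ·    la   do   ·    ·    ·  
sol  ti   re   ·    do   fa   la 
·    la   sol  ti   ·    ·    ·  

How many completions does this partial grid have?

7

Day 1, shift 1: eliminating its day and shift leaves {do, mi}.
Day 1, shift 5: eliminating its day and shift leaves {mi, ti}.
Day 1, shift 6: eliminating its day and shift leaves {do, mi, sol, ti}.
Day 1, shift 7: eliminating its day and shift leaves {sol, ti}.
Day 3, shift 1: eliminating its day and shift leaves {re, la}.
Day 3, shift 6: eliminating its day and shift leaves {re}.
Day 4, shift 1: eliminating its day and shift leaves {re, mi, fa, la}.
Day 4, shift 2: eliminating its day and shift leaves {mi, sol}.
Day 4, shift 4: eliminating its day and shift leaves {re, mi}.
Day 4, shift 5: eliminating its day and shift leaves {mi, fa, la, ti}.
Day 4, shift 6: eliminating its day and shift leaves {re, mi, sol, ti}.
Day 4, shift 7: eliminating its day and shift leaves {re, fa, sol, ti}.
Day 5, shift 1: eliminating its day and shift leaves {re, mi, fa}.
Day 5, shift 2: eliminating its day and shift leaves {mi, sol}.
Day 5, shift 5: eliminating its day and shift leaves {mi, fa, ti}.
Day 5, shift 6: eliminating its day and shift leaves {re, mi, sol, ti}.
Day 5, shift 7: eliminating its day and shift leaves {re, fa, sol, ti}.
Day 6, shift 4: eliminating its day and shift leaves {mi}.
Day 7, shift 1: eliminating its day and shift leaves {do, re, mi, fa}.
Day 7, shift 5: eliminating its day and shift leaves {mi, fa}.
Day 7, shift 6: eliminating its day and shift leaves {do, re, mi}.
Day 7, shift 7: eliminating its day and shift leaves {re, fa}.
Enumerating the assignments across these blanks that avoid any day or shift repeat gives 7 completions.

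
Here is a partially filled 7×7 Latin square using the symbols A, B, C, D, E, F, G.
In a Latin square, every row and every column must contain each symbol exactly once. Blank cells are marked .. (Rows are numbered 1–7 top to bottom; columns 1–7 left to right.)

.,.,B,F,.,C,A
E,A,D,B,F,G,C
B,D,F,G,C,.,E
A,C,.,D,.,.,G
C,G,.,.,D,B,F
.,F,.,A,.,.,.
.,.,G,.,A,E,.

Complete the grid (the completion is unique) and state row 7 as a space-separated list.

F B G C A E D

Row 7, column 2: row 7 has {A, E, G} and column 2 has {A, C, D, F, G}, leaving only B.
Row 7, column 4: row 7 has {A, B, E, G} and column 4 has {A, B, D, F, G}, leaving only C.
Row 7, column 7: row 7 has {A, B, C, E, G} and column 7 has {A, C, E, F, G}, leaving only D.
Row 7, column 1: row 7 has {A, B, C, D, E, G} and column 1 has {A, B, C, E}, leaving only F.
So row 7 reads: F B G C A E D.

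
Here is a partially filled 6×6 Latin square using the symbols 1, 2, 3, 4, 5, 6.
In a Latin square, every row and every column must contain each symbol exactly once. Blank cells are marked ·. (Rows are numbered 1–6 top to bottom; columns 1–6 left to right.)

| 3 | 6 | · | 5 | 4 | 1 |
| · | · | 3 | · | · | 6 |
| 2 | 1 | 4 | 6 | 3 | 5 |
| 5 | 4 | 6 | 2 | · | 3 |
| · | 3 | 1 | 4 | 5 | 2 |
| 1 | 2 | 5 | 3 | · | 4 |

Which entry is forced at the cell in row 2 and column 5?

2

Row 1, column 3: row 1 has {1, 3, 4, 5, 6} and column 3 has {1, 3, 4, 5, 6}, leaving only 2.
Row 2, column 1: row 2 has {3, 6} and column 1 has {1, 2, 3, 5}, leaving only 4.
Row 2, column 2: row 2 has {3, 4, 6} and column 2 has {1, 2, 3, 4, 6}, leaving only 5.
Row 2, column 4: row 2 has {3, 4, 5, 6} and column 4 has {2, 3, 4, 5, 6}, leaving only 1.
Row 2 already has {1, 3, 4, 5, 6} and column 5 already has {3, 4, 5}, so row 2, column 5 must be 2.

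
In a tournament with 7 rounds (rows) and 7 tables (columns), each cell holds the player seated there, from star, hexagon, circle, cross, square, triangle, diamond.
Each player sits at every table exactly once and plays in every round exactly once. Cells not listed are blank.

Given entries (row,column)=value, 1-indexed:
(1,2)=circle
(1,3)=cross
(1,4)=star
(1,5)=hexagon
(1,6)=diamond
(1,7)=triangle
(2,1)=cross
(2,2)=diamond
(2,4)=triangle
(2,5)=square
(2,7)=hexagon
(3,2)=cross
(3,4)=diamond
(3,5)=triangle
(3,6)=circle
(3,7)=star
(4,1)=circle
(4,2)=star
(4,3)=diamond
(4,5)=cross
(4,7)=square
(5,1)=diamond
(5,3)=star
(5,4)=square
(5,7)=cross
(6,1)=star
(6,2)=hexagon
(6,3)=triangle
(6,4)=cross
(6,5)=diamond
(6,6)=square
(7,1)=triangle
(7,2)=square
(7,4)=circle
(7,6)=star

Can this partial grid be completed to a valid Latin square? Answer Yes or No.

No

Round 2, table 6: round 2 together with table 6 already contain {star, hexagon, circle, cross, square, triangle, diamond} — every symbol — so nothing can go there. The grid has no valid completion.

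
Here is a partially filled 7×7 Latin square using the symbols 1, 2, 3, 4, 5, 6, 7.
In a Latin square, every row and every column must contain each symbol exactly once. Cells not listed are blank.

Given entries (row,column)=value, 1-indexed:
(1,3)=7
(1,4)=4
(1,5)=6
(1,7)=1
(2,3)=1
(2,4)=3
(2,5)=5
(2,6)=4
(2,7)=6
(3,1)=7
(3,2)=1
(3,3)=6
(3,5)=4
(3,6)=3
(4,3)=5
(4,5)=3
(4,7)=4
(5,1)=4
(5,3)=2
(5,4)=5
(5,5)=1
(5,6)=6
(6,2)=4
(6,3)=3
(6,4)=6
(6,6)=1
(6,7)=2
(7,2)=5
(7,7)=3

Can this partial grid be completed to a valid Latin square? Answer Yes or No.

No row or column among the givens repeats a symbol, and propagating forced cells runs into no contradiction.
One valid completion exists (for instance, 3 2 7 4 6 5 1 / 2 7 1 3 5 4 6 / 7 1 6 2 4 3 5 / 1 6 5 7 3 2 4 / 4 3 2 5 1 6 7 / 5 4 3 6 7 1 2 / 6 5 4 1 2 7 3).

Yes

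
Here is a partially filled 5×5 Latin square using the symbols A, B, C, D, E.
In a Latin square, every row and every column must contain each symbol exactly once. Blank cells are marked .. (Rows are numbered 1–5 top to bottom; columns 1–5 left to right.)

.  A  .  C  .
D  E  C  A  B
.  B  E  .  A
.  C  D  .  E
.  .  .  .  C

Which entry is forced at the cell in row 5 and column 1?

Row 1, column 3: row 1 has {A, C} and column 3 has {C, D, E}, leaving only B.
Row 1, column 1: row 1 has {A, B, C} and column 1 has {D}, leaving only E.
Row 1, column 5: row 1 has {A, B, C, E} and column 5 has {A, B, C, E}, leaving only D.
Row 3, column 1: row 3 has {A, B, E} and column 1 has {D, E}, leaving only C.
Row 3, column 4: row 3 has {A, B, C, E} and column 4 has {A, C}, leaving only D.
Row 4, column 4: row 4 has {C, D, E} and column 4 has {A, C, D}, leaving only B.
Row 4, column 1: row 4 has {B, C, D, E} and column 1 has {C, D, E}, leaving only A.
Row 5 already has {C} and column 1 already has {A, C, D, E}, so row 5, column 1 must be B.

B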